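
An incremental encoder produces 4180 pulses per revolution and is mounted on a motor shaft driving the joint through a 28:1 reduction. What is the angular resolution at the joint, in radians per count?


counts per rev = 4180
effective counts at joint = 4180 * 28 = 117040
resolution = 2*pi / 117040
= 5.3684e-05 rad/count


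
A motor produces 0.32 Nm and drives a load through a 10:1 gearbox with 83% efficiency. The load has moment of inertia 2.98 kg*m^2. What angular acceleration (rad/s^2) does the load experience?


tau_out = tau_motor * N * eta
= 0.32 * 10 * 0.83 = 2.656 Nm
alpha = tau_out / I = 2.656 / 2.98
= 0.8913 rad/s^2


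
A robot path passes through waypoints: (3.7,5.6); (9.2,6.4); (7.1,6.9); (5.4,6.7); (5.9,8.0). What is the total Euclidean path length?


Segment lengths:
  seg1 = sqrt((5.5)^2 + (0.8)^2) = 5.5579
  seg2 = sqrt((-2.1)^2 + (0.5)^2) = 2.1587
  seg3 = sqrt((-1.7)^2 + (-0.2)^2) = 1.7117
  seg4 = sqrt((0.5)^2 + (1.3)^2) = 1.3928
Total = 10.8211


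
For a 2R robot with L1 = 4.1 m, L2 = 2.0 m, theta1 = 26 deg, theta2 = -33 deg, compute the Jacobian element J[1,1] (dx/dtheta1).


J[1,1] = -L1*sin(t1) - L2*sin(t1+t2)
= -4.1*sin(26) - 2.0*sin(-7)
= -1.5536


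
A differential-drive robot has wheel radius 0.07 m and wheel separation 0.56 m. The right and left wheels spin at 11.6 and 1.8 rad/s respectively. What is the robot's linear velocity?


vR = r*wR = 0.07*11.6 = 0.812 m/s
vL = r*wL = 0.07*1.8 = 0.126 m/s
v = (vR+vL)/2 = 0.469 m/s
omega = (vR-vL)/L = 1.225 rad/s
linear velocity = 0.469 m/s


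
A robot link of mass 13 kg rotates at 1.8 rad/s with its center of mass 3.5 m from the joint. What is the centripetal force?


F = m * omega^2 * r
= 13 * 1.8^2 * 3.5
= 13 * 3.24 * 3.5
= 147.42 N


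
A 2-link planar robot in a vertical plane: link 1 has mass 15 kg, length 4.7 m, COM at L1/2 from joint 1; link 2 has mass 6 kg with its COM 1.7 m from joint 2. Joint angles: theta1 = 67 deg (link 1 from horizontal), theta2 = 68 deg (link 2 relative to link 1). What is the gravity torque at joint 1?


Horizontal distance from joint 1 to link-1 COM:
  x_c1 = (L1/2)*cos(t1) = 2.35 * 0.3907 = 0.9182 m
Horizontal distance from joint 1 to link-2 COM:
  x_c2 = L1*cos(t1) + Lc2*cos(t1+t2)
       = 4.7*0.3907 + 1.7*-0.7071 = 0.6344 m
tau1 = m1*g*x_c1 + m2*g*x_c2
     = 15*9.81*0.9182 + 6*9.81*0.6344
     = 135.1158 + 37.3381
     = 172.4539 Nm


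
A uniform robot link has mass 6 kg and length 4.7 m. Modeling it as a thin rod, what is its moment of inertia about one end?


I = (1/3) * m * L^2
= (1/3) * 6 * 4.7^2
= 0.333333 * 6 * 22.09
= 44.18 kg*m^2


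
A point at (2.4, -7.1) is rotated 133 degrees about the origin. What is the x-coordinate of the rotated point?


x' = x*cos(theta) - y*sin(theta)
cos(133 deg) = -0.682, sin(133 deg) = 0.7314
x' = 2.4 * -0.682 - -7.1 * 0.7314
= -1.6368 - -5.1926
= 3.5558


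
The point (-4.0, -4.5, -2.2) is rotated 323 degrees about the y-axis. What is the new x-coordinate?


Rotation about y-axis: x' = x*cos(theta) + z*sin(theta)
= -4.0 * 0.7986 + -2.2 * -0.6018
= -1.8705


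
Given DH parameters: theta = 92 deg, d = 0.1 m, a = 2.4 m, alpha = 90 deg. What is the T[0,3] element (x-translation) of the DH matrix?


T[0,3] = a * cos(theta)
= 2.4 * cos(92 deg)
= 2.4 * -0.0349
= -0.0838


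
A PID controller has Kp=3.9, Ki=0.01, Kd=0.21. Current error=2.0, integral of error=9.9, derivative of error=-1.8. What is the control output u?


u = Kp*e + Ki*int(e) + Kd*de/dt
= 3.9*2.0 + 0.01*9.9 + 0.21*(-1.8)
= 7.8 + 0.099 + -0.378
= 7.521


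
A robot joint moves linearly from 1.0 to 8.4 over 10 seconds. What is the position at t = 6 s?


s = t/T = 6/10 = 0.6
p(t) = p0 + (pf-p0)*s
= 1.0 + (8.4 - 1.0) * 0.6
= 5.44


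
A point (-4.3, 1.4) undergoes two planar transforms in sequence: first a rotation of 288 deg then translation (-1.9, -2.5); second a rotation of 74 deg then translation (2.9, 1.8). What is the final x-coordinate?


After transform 1:
x1 = cos(288)*-4.3 - sin(288)*1.4 + -1.9 = -1.8973
y1 = sin(288)*-4.3 + cos(288)*1.4 + -2.5 = 2.0222
After transform 2:
x2 = cos(74)*-1.8973 - sin(74)*2.0222 + 2.9
= 0.4332


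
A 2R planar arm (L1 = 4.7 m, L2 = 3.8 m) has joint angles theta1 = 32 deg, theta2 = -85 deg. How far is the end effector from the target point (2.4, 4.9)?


End effector via forward kinematics:
x = L1*cos(t1) + L2*cos(t1+t2) = 6.2727
y = L1*sin(t1) + L2*sin(t1+t2) = -0.5442
Distance to target:
d = sqrt((2.4 - 6.2727)^2 + (4.9 - -0.5442)^2)
= sqrt(14.998 + 29.6393)
= 6.6811 m


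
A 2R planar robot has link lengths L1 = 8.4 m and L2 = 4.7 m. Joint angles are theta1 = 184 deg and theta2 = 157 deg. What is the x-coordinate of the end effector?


Convert angles to radians: theta1 = 3.2114, theta2 = 2.7402
x = L1*cos(theta1) + L2*cos(theta1+theta2)
x = -8.3795 + 4.4439
x = -3.9356


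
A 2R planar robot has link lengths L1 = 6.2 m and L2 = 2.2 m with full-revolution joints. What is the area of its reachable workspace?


r_max = L1 + L2 = 8.4 m
r_min = |L1 - L2| = 4.0 m
Area = pi*(r_max^2 - r_min^2)
= pi*(70.56 - 16.0)
= pi * 54.56
= 171.4053 m^2


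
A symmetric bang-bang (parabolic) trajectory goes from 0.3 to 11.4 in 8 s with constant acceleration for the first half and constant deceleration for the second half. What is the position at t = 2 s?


Symmetric rest-to-rest: each phase covers (pf-p0)/2 in time T/2. 0.5*a*(T/2)^2 = (pf-p0)/2 => a = 4*(pf-p0)/T^2
a = 4*(11.4-0.3)/8^2 = 0.6937
t = 2 is in the acceleration phase (t <= T/2).
p = p0 + 0.5*a*t^2 = 0.3 + 0.5*0.6937*2^2
= 1.6875


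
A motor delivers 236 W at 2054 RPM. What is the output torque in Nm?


omega = 2054 * 2*pi/60 = 215.0944 rad/s
tau = P / omega = 236 / 215.0944
= 1.0972 Nm


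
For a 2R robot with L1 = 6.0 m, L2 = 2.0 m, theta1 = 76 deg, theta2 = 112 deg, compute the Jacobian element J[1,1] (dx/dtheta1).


J[1,1] = -L1*sin(t1) - L2*sin(t1+t2)
= -6.0*sin(76) - 2.0*sin(188)
= -5.5434


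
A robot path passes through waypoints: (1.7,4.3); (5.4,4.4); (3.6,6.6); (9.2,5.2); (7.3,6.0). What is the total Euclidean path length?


Segment lengths:
  seg1 = sqrt((3.7)^2 + (0.1)^2) = 3.7014
  seg2 = sqrt((-1.8)^2 + (2.2)^2) = 2.8425
  seg3 = sqrt((5.6)^2 + (-1.4)^2) = 5.7723
  seg4 = sqrt((-1.9)^2 + (0.8)^2) = 2.0616
Total = 14.3778


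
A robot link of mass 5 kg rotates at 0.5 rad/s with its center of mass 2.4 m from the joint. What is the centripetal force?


F = m * omega^2 * r
= 5 * 0.5^2 * 2.4
= 5 * 0.25 * 2.4
= 3.0 N


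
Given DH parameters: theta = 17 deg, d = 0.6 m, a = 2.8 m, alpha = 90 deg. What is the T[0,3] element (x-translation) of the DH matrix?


T[0,3] = a * cos(theta)
= 2.8 * cos(17 deg)
= 2.8 * 0.9563
= 2.6777


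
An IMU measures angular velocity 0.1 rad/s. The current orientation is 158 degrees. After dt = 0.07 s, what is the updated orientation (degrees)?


delta_theta = w * dt = 0.1 * 0.07 = 0.007 rad
= 0.4011 deg
theta_new = 158 + 0.4011 = 158.4011 deg


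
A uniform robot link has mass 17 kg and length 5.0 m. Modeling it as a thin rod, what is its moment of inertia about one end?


I = (1/3) * m * L^2
= (1/3) * 17 * 5.0^2
= 0.333333 * 17 * 25.0
= 141.6667 kg*m^2


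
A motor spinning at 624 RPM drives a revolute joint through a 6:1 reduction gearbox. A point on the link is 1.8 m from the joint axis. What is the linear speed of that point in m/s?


omega_motor = 624 * 2*pi/60 = 65.3451 rad/s
omega_joint = omega_motor / 6 = 10.8909 rad/s
v = omega_joint * r = 10.8909 * 1.8
= 19.6035 m/s


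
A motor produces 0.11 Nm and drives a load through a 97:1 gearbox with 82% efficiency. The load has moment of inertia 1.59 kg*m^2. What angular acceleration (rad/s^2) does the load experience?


tau_out = tau_motor * N * eta
= 0.11 * 97 * 0.82 = 8.7494 Nm
alpha = tau_out / I = 8.7494 / 1.59
= 5.5028 rad/s^2


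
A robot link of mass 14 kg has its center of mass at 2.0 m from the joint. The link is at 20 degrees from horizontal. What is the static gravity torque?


tau = m*g*L*cos(angle)
= 14 * 9.81 * 2.0 * cos(20 deg)
= 14 * 9.81 * 2.0 * 0.9397
= 258.1148 Nm


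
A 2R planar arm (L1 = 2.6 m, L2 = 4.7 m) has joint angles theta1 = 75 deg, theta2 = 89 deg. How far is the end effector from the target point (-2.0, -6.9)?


End effector via forward kinematics:
x = L1*cos(t1) + L2*cos(t1+t2) = -3.845
y = L1*sin(t1) + L2*sin(t1+t2) = 3.8069
Distance to target:
d = sqrt((-2.0 - -3.845)^2 + (-6.9 - 3.8069)^2)
= sqrt(3.404 + 114.6378)
= 10.8647 m


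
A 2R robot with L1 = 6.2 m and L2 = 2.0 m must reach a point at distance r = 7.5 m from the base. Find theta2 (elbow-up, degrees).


cos(theta2) = (r^2 - L1^2 - L2^2) / (2*L1*L2)
cos(theta2) = (56.25 - 38.44 - 4.0) / 24.8
cos(theta2) = 0.556855
theta2 = 56.1614 degrees


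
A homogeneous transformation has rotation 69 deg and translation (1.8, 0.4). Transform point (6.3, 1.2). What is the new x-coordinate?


x' = cos(theta)*px - sin(theta)*py + tx
= 0.3584*6.3 - 0.9336*1.2 + 1.8
= 2.9374


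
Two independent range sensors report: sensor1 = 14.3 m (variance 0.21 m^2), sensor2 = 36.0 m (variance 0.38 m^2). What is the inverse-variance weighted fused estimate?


w1 = (1/var1) / (1/var1 + 1/var2)
   = 4.7619 / (4.7619 + 2.6316) = 0.6441
w2 = 1 - w1 = 0.3559
fused = w1*s1 + w2*s2 = 9.2102 + 12.8136
= 22.0237 m


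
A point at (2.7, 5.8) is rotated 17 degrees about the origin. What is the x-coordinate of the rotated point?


x' = x*cos(theta) - y*sin(theta)
cos(17 deg) = 0.9563, sin(17 deg) = 0.2924
x' = 2.7 * 0.9563 - 5.8 * 0.2924
= 2.582 - 1.6958
= 0.8863


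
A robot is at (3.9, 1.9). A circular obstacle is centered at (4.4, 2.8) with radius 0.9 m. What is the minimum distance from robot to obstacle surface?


center_dist = sqrt((3.9-4.4)^2 + (1.9-2.8)^2)
= sqrt(0.25 + 0.81)
= 1.0296
min_dist = center_dist - radius = 1.0296 - 0.9 = 0.1296 m


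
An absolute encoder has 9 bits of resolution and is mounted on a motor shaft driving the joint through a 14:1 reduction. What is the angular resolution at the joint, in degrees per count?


counts = 2^9 = 512
effective counts at joint = 512 * 14 = 7168
resolution = 360 / 7168
= 0.0502 deg/count


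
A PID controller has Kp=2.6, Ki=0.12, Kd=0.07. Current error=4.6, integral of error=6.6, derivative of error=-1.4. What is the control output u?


u = Kp*e + Ki*int(e) + Kd*de/dt
= 2.6*4.6 + 0.12*6.6 + 0.07*(-1.4)
= 11.96 + 0.792 + -0.098
= 12.654


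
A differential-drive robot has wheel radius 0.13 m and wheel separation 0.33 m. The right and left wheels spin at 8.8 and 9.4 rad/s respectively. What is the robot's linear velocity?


vR = r*wR = 0.13*8.8 = 1.144 m/s
vL = r*wL = 0.13*9.4 = 1.222 m/s
v = (vR+vL)/2 = 1.183 m/s
omega = (vR-vL)/L = -0.2364 rad/s
linear velocity = 1.183 m/s


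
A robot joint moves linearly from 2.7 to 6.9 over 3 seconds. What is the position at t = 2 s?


s = t/T = 2/3 = 0.6667
p(t) = p0 + (pf-p0)*s
= 2.7 + (6.9 - 2.7) * 0.6667
= 5.5


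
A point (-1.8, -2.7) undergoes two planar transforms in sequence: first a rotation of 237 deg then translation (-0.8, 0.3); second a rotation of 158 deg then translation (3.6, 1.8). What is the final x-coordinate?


After transform 1:
x1 = cos(237)*-1.8 - sin(237)*-2.7 + -0.8 = -2.0841
y1 = sin(237)*-1.8 + cos(237)*-2.7 + 0.3 = 3.2801
After transform 2:
x2 = cos(158)*-2.0841 - sin(158)*3.2801 + 3.6
= 4.3035


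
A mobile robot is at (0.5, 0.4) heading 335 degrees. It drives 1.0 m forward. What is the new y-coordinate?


y_new = y0 + d*sin(theta)
= 0.4 + 1.0*sin(335)
= 0.4 + -0.4226
= -0.0226


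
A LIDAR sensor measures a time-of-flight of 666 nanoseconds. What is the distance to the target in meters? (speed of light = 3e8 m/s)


tof = 666 ns = 6.66e-07 s
dist = c * tof / 2
= 3e8 * 6.66e-07 / 2
= 99.9 m


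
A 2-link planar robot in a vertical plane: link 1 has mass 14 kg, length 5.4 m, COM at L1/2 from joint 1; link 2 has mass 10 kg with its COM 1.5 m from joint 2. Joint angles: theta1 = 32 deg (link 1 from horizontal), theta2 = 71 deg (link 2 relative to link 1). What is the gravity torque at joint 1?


Horizontal distance from joint 1 to link-1 COM:
  x_c1 = (L1/2)*cos(t1) = 2.7 * 0.848 = 2.2897 m
Horizontal distance from joint 1 to link-2 COM:
  x_c2 = L1*cos(t1) + Lc2*cos(t1+t2)
       = 5.4*0.848 + 1.5*-0.225 = 4.242 m
tau1 = m1*g*x_c1 + m2*g*x_c2
     = 14*9.81*2.2897 + 10*9.81*4.242
     = 314.4715 + 416.1435
     = 730.6149 Nm


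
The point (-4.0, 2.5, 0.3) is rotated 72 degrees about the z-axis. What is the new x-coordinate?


Rotation about z-axis: x' = x*cos(theta) - y*sin(theta)
= -4.0 * 0.309 - 2.5 * 0.9511
= -3.6137


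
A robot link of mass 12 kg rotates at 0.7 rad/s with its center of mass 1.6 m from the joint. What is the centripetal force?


F = m * omega^2 * r
= 12 * 0.7^2 * 1.6
= 12 * 0.49 * 1.6
= 9.408 N


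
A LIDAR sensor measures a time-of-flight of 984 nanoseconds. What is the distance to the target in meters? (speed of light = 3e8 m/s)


tof = 984 ns = 9.84e-07 s
dist = c * tof / 2
= 3e8 * 9.84e-07 / 2
= 147.6 m


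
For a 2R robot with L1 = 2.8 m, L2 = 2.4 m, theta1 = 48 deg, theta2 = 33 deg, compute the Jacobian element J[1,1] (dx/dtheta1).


J[1,1] = -L1*sin(t1) - L2*sin(t1+t2)
= -2.8*sin(48) - 2.4*sin(81)
= -4.4513


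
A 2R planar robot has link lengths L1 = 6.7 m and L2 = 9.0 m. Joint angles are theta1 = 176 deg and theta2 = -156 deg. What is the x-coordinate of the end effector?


Convert angles to radians: theta1 = 3.0718, theta2 = -2.7227
x = L1*cos(theta1) + L2*cos(theta1+theta2)
x = -6.6837 + 8.4572
x = 1.7736


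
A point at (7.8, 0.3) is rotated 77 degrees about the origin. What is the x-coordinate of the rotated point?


x' = x*cos(theta) - y*sin(theta)
cos(77 deg) = 0.225, sin(77 deg) = 0.9744
x' = 7.8 * 0.225 - 0.3 * 0.9744
= 1.7546 - 0.2923
= 1.4623


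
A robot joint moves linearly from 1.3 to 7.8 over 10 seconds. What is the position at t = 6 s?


s = t/T = 6/10 = 0.6
p(t) = p0 + (pf-p0)*s
= 1.3 + (7.8 - 1.3) * 0.6
= 5.2


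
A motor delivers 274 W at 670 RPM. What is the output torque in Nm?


omega = 670 * 2*pi/60 = 70.1622 rad/s
tau = P / omega = 274 / 70.1622
= 3.9052 Nm


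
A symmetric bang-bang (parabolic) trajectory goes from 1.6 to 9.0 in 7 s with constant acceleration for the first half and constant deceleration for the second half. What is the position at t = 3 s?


Symmetric rest-to-rest: each phase covers (pf-p0)/2 in time T/2. 0.5*a*(T/2)^2 = (pf-p0)/2 => a = 4*(pf-p0)/T^2
a = 4*(9.0-1.6)/7^2 = 0.6041
t = 3 is in the acceleration phase (t <= T/2).
p = p0 + 0.5*a*t^2 = 1.6 + 0.5*0.6041*3^2
= 4.3184


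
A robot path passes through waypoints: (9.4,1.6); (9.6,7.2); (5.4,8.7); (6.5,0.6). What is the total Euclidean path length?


Segment lengths:
  seg1 = sqrt((0.2)^2 + (5.6)^2) = 5.6036
  seg2 = sqrt((-4.2)^2 + (1.5)^2) = 4.4598
  seg3 = sqrt((1.1)^2 + (-8.1)^2) = 8.1744
Total = 18.2377


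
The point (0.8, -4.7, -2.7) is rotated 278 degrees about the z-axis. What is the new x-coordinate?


Rotation about z-axis: x' = x*cos(theta) - y*sin(theta)
= 0.8 * 0.1392 - -4.7 * -0.9903
= -4.5429


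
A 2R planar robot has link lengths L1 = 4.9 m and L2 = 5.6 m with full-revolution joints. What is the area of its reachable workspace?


r_max = L1 + L2 = 10.5 m
r_min = |L1 - L2| = 0.7 m
Area = pi*(r_max^2 - r_min^2)
= pi*(110.25 - 0.49)
= pi * 109.76
= 344.8212 m^2


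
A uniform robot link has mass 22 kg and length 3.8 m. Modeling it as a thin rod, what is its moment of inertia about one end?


I = (1/3) * m * L^2
= (1/3) * 22 * 3.8^2
= 0.333333 * 22 * 14.44
= 105.8933 kg*m^2


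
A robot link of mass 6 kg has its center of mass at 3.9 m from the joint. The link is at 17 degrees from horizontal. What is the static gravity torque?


tau = m*g*L*cos(angle)
= 6 * 9.81 * 3.9 * cos(17 deg)
= 6 * 9.81 * 3.9 * 0.9563
= 219.5236 Nm


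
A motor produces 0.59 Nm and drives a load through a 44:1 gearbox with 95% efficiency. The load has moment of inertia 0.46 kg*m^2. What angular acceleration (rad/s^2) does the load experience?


tau_out = tau_motor * N * eta
= 0.59 * 44 * 0.95 = 24.662 Nm
alpha = tau_out / I = 24.662 / 0.46
= 53.613 rad/s^2


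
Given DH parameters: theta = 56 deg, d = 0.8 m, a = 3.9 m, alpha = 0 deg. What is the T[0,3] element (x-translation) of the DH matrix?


T[0,3] = a * cos(theta)
= 3.9 * cos(56 deg)
= 3.9 * 0.5592
= 2.1809


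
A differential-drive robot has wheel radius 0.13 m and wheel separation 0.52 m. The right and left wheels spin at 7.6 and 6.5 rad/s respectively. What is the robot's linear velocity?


vR = r*wR = 0.13*7.6 = 0.988 m/s
vL = r*wL = 0.13*6.5 = 0.845 m/s
v = (vR+vL)/2 = 0.9165 m/s
omega = (vR-vL)/L = 0.275 rad/s
linear velocity = 0.9165 m/s


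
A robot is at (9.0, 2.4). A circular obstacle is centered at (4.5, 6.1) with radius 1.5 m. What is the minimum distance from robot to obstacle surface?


center_dist = sqrt((9.0-4.5)^2 + (2.4-6.1)^2)
= sqrt(20.25 + 13.69)
= 5.8258
min_dist = center_dist - radius = 5.8258 - 1.5 = 4.3258 m


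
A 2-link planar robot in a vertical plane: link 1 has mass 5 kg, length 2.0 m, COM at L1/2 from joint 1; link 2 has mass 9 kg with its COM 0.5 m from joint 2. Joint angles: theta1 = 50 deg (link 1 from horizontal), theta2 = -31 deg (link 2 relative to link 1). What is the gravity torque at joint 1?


Horizontal distance from joint 1 to link-1 COM:
  x_c1 = (L1/2)*cos(t1) = 1.0 * 0.6428 = 0.6428 m
Horizontal distance from joint 1 to link-2 COM:
  x_c2 = L1*cos(t1) + Lc2*cos(t1+t2)
       = 2.0*0.6428 + 0.5*0.9455 = 1.7583 m
tau1 = m1*g*x_c1 + m2*g*x_c2
     = 5*9.81*0.6428 + 9*9.81*1.7583
     = 31.5287 + 155.2434
     = 186.7721 Nm


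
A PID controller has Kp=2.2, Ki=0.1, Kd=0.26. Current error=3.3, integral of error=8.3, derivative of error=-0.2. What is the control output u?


u = Kp*e + Ki*int(e) + Kd*de/dt
= 2.2*3.3 + 0.1*8.3 + 0.26*(-0.2)
= 7.26 + 0.83 + -0.052
= 8.038


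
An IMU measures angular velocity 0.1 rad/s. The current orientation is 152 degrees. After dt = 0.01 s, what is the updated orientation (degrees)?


delta_theta = w * dt = 0.1 * 0.01 = 0.001 rad
= 0.0573 deg
theta_new = 152 + 0.0573 = 152.0573 deg


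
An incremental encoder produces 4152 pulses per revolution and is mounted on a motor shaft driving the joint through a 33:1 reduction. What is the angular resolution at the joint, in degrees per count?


counts per rev = 4152
effective counts at joint = 4152 * 33 = 137016
resolution = 360 / 137016
= 0.0026 deg/count


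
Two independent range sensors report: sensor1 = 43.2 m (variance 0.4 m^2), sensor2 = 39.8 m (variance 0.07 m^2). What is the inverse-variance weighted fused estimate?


w1 = (1/var1) / (1/var1 + 1/var2)
   = 2.5 / (2.5 + 14.2857) = 0.1489
w2 = 1 - w1 = 0.8511
fused = w1*s1 + w2*s2 = 6.434 + 33.8723
= 40.3064 m


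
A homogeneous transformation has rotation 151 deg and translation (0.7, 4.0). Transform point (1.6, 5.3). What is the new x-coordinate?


x' = cos(theta)*px - sin(theta)*py + tx
= -0.8746*1.6 - 0.4848*5.3 + 0.7
= -3.2689


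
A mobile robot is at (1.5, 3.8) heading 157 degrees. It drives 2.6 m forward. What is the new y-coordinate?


y_new = y0 + d*sin(theta)
= 3.8 + 2.6*sin(157)
= 3.8 + 1.0159
= 4.8159


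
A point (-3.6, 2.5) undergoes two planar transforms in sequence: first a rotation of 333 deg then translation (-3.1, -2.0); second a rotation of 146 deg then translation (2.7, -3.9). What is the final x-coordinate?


After transform 1:
x1 = cos(333)*-3.6 - sin(333)*2.5 + -3.1 = -5.1726
y1 = sin(333)*-3.6 + cos(333)*2.5 + -2.0 = 1.8619
After transform 2:
x2 = cos(146)*-5.1726 - sin(146)*1.8619 + 2.7
= 5.9472


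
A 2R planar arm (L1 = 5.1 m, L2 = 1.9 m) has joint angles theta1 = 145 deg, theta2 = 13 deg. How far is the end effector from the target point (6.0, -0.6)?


End effector via forward kinematics:
x = L1*cos(t1) + L2*cos(t1+t2) = -5.9393
y = L1*sin(t1) + L2*sin(t1+t2) = 3.637
Distance to target:
d = sqrt((6.0 - -5.9393)^2 + (-0.6 - 3.637)^2)
= sqrt(142.5475 + 17.9521)
= 12.6688 m


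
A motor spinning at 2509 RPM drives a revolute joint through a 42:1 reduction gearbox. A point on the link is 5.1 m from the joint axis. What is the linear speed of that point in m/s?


omega_motor = 2509 * 2*pi/60 = 262.7419 rad/s
omega_joint = omega_motor / 42 = 6.2558 rad/s
v = omega_joint * r = 6.2558 * 5.1
= 31.9044 m/s


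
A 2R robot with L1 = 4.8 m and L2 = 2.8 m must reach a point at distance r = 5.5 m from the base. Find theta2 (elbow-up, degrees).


cos(theta2) = (r^2 - L1^2 - L2^2) / (2*L1*L2)
cos(theta2) = (30.25 - 23.04 - 7.84) / 26.88
cos(theta2) = -0.023437
theta2 = 91.343 degrees


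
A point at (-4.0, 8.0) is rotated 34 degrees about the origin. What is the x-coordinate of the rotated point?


x' = x*cos(theta) - y*sin(theta)
cos(34 deg) = 0.829, sin(34 deg) = 0.5592
x' = -4.0 * 0.829 - 8.0 * 0.5592
= -3.3162 - 4.4735
= -7.7897


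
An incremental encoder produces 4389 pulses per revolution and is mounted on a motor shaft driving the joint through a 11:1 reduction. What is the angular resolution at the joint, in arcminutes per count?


counts per rev = 4389
effective counts at joint = 4389 * 11 = 48279
resolution = 360*60 / 48279
= 0.4474 arcmin/count


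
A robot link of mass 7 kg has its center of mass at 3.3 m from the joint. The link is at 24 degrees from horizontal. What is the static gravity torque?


tau = m*g*L*cos(angle)
= 7 * 9.81 * 3.3 * cos(24 deg)
= 7 * 9.81 * 3.3 * 0.9135
= 207.0194 Nm


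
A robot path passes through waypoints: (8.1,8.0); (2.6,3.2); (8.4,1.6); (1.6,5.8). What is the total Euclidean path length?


Segment lengths:
  seg1 = sqrt((-5.5)^2 + (-4.8)^2) = 7.3
  seg2 = sqrt((5.8)^2 + (-1.6)^2) = 6.0166
  seg3 = sqrt((-6.8)^2 + (4.2)^2) = 7.9925
Total = 21.3091


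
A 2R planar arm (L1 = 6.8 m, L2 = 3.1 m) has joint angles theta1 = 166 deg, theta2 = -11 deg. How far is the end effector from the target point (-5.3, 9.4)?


End effector via forward kinematics:
x = L1*cos(t1) + L2*cos(t1+t2) = -9.4076
y = L1*sin(t1) + L2*sin(t1+t2) = 2.9552
Distance to target:
d = sqrt((-5.3 - -9.4076)^2 + (9.4 - 2.9552)^2)
= sqrt(16.8721 + 41.5356)
= 7.6425 m


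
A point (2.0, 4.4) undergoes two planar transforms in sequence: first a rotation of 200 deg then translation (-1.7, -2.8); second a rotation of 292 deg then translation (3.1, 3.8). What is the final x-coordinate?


After transform 1:
x1 = cos(200)*2.0 - sin(200)*4.4 + -1.7 = -2.0745
y1 = sin(200)*2.0 + cos(200)*4.4 + -2.8 = -7.6187
After transform 2:
x2 = cos(292)*-2.0745 - sin(292)*-7.6187 + 3.1
= -4.741


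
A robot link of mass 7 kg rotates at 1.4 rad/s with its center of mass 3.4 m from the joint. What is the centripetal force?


F = m * omega^2 * r
= 7 * 1.4^2 * 3.4
= 7 * 1.96 * 3.4
= 46.648 N


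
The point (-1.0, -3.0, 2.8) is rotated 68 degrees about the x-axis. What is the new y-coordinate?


Rotation about x-axis: y' = y*cos(theta) - z*sin(theta)
= -3.0 * 0.3746 - 2.8 * 0.9272
= -3.7199


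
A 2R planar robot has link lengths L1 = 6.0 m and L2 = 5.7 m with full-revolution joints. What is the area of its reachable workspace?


r_max = L1 + L2 = 11.7 m
r_min = |L1 - L2| = 0.3 m
Area = pi*(r_max^2 - r_min^2)
= pi*(136.89 - 0.09)
= pi * 136.8
= 429.7699 m^2


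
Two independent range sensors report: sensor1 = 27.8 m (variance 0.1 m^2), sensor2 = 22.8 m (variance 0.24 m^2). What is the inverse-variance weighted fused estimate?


w1 = (1/var1) / (1/var1 + 1/var2)
   = 10.0 / (10.0 + 4.1667) = 0.7059
w2 = 1 - w1 = 0.2941
fused = w1*s1 + w2*s2 = 19.6235 + 6.7059
= 26.3294 m


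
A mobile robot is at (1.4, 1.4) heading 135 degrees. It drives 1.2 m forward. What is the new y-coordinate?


y_new = y0 + d*sin(theta)
= 1.4 + 1.2*sin(135)
= 1.4 + 0.8485
= 2.2485


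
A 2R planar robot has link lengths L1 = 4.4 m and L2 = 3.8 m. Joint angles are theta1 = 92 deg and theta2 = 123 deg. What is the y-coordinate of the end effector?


Convert angles to radians: theta1 = 1.6057, theta2 = 2.1468
y = L1*sin(theta1) + L2*sin(theta1+theta2)
y = 4.3973 + -2.1796
y = 2.2177


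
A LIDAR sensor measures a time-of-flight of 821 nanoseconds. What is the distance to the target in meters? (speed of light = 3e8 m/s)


tof = 821 ns = 8.21e-07 s
dist = c * tof / 2
= 3e8 * 8.21e-07 / 2
= 123.15 m


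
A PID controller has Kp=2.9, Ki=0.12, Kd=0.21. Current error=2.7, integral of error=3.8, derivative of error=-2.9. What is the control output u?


u = Kp*e + Ki*int(e) + Kd*de/dt
= 2.9*2.7 + 0.12*3.8 + 0.21*(-2.9)
= 7.83 + 0.456 + -0.609
= 7.677


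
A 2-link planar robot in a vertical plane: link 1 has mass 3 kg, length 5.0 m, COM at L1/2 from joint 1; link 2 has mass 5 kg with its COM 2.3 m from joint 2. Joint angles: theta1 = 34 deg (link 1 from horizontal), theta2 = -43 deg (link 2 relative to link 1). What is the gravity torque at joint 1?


Horizontal distance from joint 1 to link-1 COM:
  x_c1 = (L1/2)*cos(t1) = 2.5 * 0.829 = 2.0726 m
Horizontal distance from joint 1 to link-2 COM:
  x_c2 = L1*cos(t1) + Lc2*cos(t1+t2)
       = 5.0*0.829 + 2.3*0.9877 = 6.4169 m
tau1 = m1*g*x_c1 + m2*g*x_c2
     = 3*9.81*2.0726 + 5*9.81*6.4169
     = 60.9964 + 314.7475
     = 375.744 Nm


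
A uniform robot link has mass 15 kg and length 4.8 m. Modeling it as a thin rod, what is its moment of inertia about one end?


I = (1/3) * m * L^2
= (1/3) * 15 * 4.8^2
= 0.333333 * 15 * 23.04
= 115.2 kg*m^2


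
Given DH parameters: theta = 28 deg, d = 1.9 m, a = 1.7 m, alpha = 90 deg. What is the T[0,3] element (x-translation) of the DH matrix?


T[0,3] = a * cos(theta)
= 1.7 * cos(28 deg)
= 1.7 * 0.8829
= 1.501


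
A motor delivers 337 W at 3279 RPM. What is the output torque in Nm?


omega = 3279 * 2*pi/60 = 343.3761 rad/s
tau = P / omega = 337 / 343.3761
= 0.9814 Nm


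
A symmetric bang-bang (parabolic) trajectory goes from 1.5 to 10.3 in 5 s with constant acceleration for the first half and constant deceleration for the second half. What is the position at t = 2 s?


Symmetric rest-to-rest: each phase covers (pf-p0)/2 in time T/2. 0.5*a*(T/2)^2 = (pf-p0)/2 => a = 4*(pf-p0)/T^2
a = 4*(10.3-1.5)/5^2 = 1.408
t = 2 is in the acceleration phase (t <= T/2).
p = p0 + 0.5*a*t^2 = 1.5 + 0.5*1.408*2^2
= 4.316


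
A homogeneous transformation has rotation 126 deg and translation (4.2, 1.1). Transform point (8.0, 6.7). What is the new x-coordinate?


x' = cos(theta)*px - sin(theta)*py + tx
= -0.5878*8.0 - 0.809*6.7 + 4.2
= -5.9227


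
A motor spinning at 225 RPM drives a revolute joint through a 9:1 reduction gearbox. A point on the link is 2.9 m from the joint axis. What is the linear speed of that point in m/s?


omega_motor = 225 * 2*pi/60 = 23.5619 rad/s
omega_joint = omega_motor / 9 = 2.618 rad/s
v = omega_joint * r = 2.618 * 2.9
= 7.5922 m/s


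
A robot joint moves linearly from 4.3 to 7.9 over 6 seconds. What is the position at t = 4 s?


s = t/T = 4/6 = 0.6667
p(t) = p0 + (pf-p0)*s
= 4.3 + (7.9 - 4.3) * 0.6667
= 6.7


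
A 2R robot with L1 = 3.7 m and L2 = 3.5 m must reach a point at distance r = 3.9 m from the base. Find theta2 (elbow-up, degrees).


cos(theta2) = (r^2 - L1^2 - L2^2) / (2*L1*L2)
cos(theta2) = (15.21 - 13.69 - 12.25) / 25.9
cos(theta2) = -0.414286
theta2 = 114.4743 degrees


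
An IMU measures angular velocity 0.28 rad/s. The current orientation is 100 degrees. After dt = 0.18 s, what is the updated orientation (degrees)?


delta_theta = w * dt = 0.28 * 0.18 = 0.0504 rad
= 2.8877 deg
theta_new = 100 + 2.8877 = 102.8877 deg


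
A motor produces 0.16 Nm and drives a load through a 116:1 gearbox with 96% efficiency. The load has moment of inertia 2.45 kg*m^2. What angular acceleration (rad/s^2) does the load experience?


tau_out = tau_motor * N * eta
= 0.16 * 116 * 0.96 = 17.8176 Nm
alpha = tau_out / I = 17.8176 / 2.45
= 7.2725 rad/s^2


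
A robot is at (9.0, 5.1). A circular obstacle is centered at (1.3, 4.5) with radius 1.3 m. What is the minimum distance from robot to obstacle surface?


center_dist = sqrt((9.0-1.3)^2 + (5.1-4.5)^2)
= sqrt(59.29 + 0.36)
= 7.7233
min_dist = center_dist - radius = 7.7233 - 1.3 = 6.4233 m


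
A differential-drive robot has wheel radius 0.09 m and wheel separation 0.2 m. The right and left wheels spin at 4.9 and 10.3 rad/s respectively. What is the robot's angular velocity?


vR = r*wR = 0.09*4.9 = 0.441 m/s
vL = r*wL = 0.09*10.3 = 0.927 m/s
v = (vR+vL)/2 = 0.684 m/s
omega = (vR-vL)/L = -2.43 rad/s
angular velocity = -2.43 rad/s


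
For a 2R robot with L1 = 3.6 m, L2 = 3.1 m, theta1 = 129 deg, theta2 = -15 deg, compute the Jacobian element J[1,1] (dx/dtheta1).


J[1,1] = -L1*sin(t1) - L2*sin(t1+t2)
= -3.6*sin(129) - 3.1*sin(114)
= -5.6297


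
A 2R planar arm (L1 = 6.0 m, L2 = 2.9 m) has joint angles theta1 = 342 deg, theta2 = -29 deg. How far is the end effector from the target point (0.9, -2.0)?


End effector via forward kinematics:
x = L1*cos(t1) + L2*cos(t1+t2) = 7.6841
y = L1*sin(t1) + L2*sin(t1+t2) = -3.975
Distance to target:
d = sqrt((0.9 - 7.6841)^2 + (-2.0 - -3.975)^2)
= sqrt(46.0245 + 3.9007)
= 7.0658 m


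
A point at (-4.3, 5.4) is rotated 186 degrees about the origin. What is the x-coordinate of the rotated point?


x' = x*cos(theta) - y*sin(theta)
cos(186 deg) = -0.9945, sin(186 deg) = -0.1045
x' = -4.3 * -0.9945 - 5.4 * -0.1045
= 4.2764 - -0.5645
= 4.8409


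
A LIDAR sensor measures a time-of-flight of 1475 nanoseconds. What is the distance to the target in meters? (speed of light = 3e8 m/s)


tof = 1475 ns = 1.475e-06 s
dist = c * tof / 2
= 3e8 * 1.475e-06 / 2
= 221.25 m


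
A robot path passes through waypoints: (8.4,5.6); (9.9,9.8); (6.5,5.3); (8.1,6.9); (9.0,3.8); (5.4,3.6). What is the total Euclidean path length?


Segment lengths:
  seg1 = sqrt((1.5)^2 + (4.2)^2) = 4.4598
  seg2 = sqrt((-3.4)^2 + (-4.5)^2) = 5.64
  seg3 = sqrt((1.6)^2 + (1.6)^2) = 2.2627
  seg4 = sqrt((0.9)^2 + (-3.1)^2) = 3.228
  seg5 = sqrt((-3.6)^2 + (-0.2)^2) = 3.6056
Total = 19.1962


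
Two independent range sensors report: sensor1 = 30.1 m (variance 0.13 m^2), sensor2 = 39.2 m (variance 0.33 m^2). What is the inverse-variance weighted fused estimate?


w1 = (1/var1) / (1/var1 + 1/var2)
   = 7.6923 / (7.6923 + 3.0303) = 0.7174
w2 = 1 - w1 = 0.2826
fused = w1*s1 + w2*s2 = 21.5935 + 11.0783
= 32.6717 m


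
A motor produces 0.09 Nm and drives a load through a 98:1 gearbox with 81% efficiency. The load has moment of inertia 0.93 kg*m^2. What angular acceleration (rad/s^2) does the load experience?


tau_out = tau_motor * N * eta
= 0.09 * 98 * 0.81 = 7.1442 Nm
alpha = tau_out / I = 7.1442 / 0.93
= 7.6819 rad/s^2


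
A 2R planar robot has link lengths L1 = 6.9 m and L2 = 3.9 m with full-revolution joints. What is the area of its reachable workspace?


r_max = L1 + L2 = 10.8 m
r_min = |L1 - L2| = 3.0 m
Area = pi*(r_max^2 - r_min^2)
= pi*(116.64 - 9.0)
= pi * 107.64
= 338.161 m^2


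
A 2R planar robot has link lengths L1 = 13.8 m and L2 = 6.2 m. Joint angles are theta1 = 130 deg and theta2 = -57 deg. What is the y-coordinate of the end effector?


Convert angles to radians: theta1 = 2.2689, theta2 = -0.9948
y = L1*sin(theta1) + L2*sin(theta1+theta2)
y = 10.5714 + 5.9291
y = 16.5005


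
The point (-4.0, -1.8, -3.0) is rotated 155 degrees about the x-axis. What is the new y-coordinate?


Rotation about x-axis: y' = y*cos(theta) - z*sin(theta)
= -1.8 * -0.9063 - -3.0 * 0.4226
= 2.8992


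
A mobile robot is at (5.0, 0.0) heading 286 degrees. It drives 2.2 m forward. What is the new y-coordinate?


y_new = y0 + d*sin(theta)
= 0.0 + 2.2*sin(286)
= 0.0 + -2.1148
= -2.1148


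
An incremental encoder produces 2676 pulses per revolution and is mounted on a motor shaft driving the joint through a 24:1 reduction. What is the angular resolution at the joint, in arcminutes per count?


counts per rev = 2676
effective counts at joint = 2676 * 24 = 64224
resolution = 360*60 / 64224
= 0.3363 arcmin/count


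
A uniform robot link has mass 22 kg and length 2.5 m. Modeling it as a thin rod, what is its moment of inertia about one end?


I = (1/3) * m * L^2
= (1/3) * 22 * 2.5^2
= 0.333333 * 22 * 6.25
= 45.8333 kg*m^2


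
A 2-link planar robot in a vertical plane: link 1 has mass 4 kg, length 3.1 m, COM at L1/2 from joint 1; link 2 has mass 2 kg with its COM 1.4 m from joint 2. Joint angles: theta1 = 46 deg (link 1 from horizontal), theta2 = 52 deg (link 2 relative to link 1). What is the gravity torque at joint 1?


Horizontal distance from joint 1 to link-1 COM:
  x_c1 = (L1/2)*cos(t1) = 1.55 * 0.6947 = 1.0767 m
Horizontal distance from joint 1 to link-2 COM:
  x_c2 = L1*cos(t1) + Lc2*cos(t1+t2)
       = 3.1*0.6947 + 1.4*-0.1392 = 1.9586 m
tau1 = m1*g*x_c1 + m2*g*x_c2
     = 4*9.81*1.0767 + 2*9.81*1.9586
     = 42.2505 + 38.4277
     = 80.6782 Nm


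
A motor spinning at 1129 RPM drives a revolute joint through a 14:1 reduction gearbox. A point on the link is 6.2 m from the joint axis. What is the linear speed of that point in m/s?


omega_motor = 1129 * 2*pi/60 = 118.2286 rad/s
omega_joint = omega_motor / 14 = 8.4449 rad/s
v = omega_joint * r = 8.4449 * 6.2
= 52.3584 m/s


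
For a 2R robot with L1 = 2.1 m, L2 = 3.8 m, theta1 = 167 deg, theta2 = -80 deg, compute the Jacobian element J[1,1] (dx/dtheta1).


J[1,1] = -L1*sin(t1) - L2*sin(t1+t2)
= -2.1*sin(167) - 3.8*sin(87)
= -4.2672


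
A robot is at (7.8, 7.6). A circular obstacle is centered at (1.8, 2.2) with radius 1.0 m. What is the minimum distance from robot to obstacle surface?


center_dist = sqrt((7.8-1.8)^2 + (7.6-2.2)^2)
= sqrt(36.0 + 29.16)
= 8.0722
min_dist = center_dist - radius = 8.0722 - 1.0 = 7.0722 m


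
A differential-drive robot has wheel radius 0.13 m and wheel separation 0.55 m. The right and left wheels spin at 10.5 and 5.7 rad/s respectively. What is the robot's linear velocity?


vR = r*wR = 0.13*10.5 = 1.365 m/s
vL = r*wL = 0.13*5.7 = 0.741 m/s
v = (vR+vL)/2 = 1.053 m/s
omega = (vR-vL)/L = 1.1345 rad/s
linear velocity = 1.053 m/s


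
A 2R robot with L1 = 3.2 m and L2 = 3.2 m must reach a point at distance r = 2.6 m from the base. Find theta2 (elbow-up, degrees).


cos(theta2) = (r^2 - L1^2 - L2^2) / (2*L1*L2)
cos(theta2) = (6.76 - 10.24 - 10.24) / 20.48
cos(theta2) = -0.669922
theta2 = 132.061 degrees


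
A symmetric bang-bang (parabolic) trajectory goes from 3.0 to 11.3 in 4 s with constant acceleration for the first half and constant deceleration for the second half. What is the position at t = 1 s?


Symmetric rest-to-rest: each phase covers (pf-p0)/2 in time T/2. 0.5*a*(T/2)^2 = (pf-p0)/2 => a = 4*(pf-p0)/T^2
a = 4*(11.3-3.0)/4^2 = 2.075
t = 1 is in the acceleration phase (t <= T/2).
p = p0 + 0.5*a*t^2 = 3.0 + 0.5*2.075*1^2
= 4.0375


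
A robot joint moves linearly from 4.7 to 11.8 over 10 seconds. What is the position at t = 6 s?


s = t/T = 6/10 = 0.6
p(t) = p0 + (pf-p0)*s
= 4.7 + (11.8 - 4.7) * 0.6
= 8.96


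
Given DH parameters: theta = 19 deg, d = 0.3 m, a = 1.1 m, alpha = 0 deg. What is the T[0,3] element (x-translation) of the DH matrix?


T[0,3] = a * cos(theta)
= 1.1 * cos(19 deg)
= 1.1 * 0.9455
= 1.0401


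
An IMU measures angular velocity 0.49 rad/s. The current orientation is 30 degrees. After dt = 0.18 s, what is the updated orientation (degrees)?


delta_theta = w * dt = 0.49 * 0.18 = 0.0882 rad
= 5.0535 deg
theta_new = 30 + 5.0535 = 35.0535 deg


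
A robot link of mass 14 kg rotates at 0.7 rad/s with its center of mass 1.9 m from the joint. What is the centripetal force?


F = m * omega^2 * r
= 14 * 0.7^2 * 1.9
= 14 * 0.49 * 1.9
= 13.034 N


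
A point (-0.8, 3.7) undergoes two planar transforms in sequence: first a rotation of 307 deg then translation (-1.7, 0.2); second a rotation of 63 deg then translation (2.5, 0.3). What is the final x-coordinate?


After transform 1:
x1 = cos(307)*-0.8 - sin(307)*3.7 + -1.7 = 0.7735
y1 = sin(307)*-0.8 + cos(307)*3.7 + 0.2 = 3.0656
After transform 2:
x2 = cos(63)*0.7735 - sin(63)*3.0656 + 2.5
= 0.1197


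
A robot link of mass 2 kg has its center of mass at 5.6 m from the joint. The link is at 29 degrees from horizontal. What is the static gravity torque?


tau = m*g*L*cos(angle)
= 2 * 9.81 * 5.6 * cos(29 deg)
= 2 * 9.81 * 5.6 * 0.8746
= 96.0962 Nm


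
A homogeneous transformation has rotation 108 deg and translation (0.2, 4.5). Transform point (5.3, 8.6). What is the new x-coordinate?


x' = cos(theta)*px - sin(theta)*py + tx
= -0.309*5.3 - 0.9511*8.6 + 0.2
= -9.6169


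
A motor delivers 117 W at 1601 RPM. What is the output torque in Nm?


omega = 1601 * 2*pi/60 = 167.6563 rad/s
tau = P / omega = 117 / 167.6563
= 0.6979 Nm


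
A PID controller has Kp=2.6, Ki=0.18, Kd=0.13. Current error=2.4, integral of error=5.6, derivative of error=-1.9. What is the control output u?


u = Kp*e + Ki*int(e) + Kd*de/dt
= 2.6*2.4 + 0.18*5.6 + 0.13*(-1.9)
= 6.24 + 1.008 + -0.247
= 7.001


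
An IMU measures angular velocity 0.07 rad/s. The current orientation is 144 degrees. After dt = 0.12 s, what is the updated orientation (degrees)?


delta_theta = w * dt = 0.07 * 0.12 = 0.0084 rad
= 0.4813 deg
theta_new = 144 + 0.4813 = 144.4813 deg


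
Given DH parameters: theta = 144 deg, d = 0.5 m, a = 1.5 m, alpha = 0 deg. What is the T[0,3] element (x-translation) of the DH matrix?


T[0,3] = a * cos(theta)
= 1.5 * cos(144 deg)
= 1.5 * -0.809
= -1.2135


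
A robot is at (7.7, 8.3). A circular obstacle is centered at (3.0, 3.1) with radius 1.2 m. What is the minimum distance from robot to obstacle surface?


center_dist = sqrt((7.7-3.0)^2 + (8.3-3.1)^2)
= sqrt(22.09 + 27.04)
= 7.0093
min_dist = center_dist - radius = 7.0093 - 1.2 = 5.8093 m


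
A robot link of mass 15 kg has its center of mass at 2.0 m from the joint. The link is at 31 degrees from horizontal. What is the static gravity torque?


tau = m*g*L*cos(angle)
= 15 * 9.81 * 2.0 * cos(31 deg)
= 15 * 9.81 * 2.0 * 0.8572
= 252.2643 Nm


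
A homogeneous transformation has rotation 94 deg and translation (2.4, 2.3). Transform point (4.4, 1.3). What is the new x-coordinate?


x' = cos(theta)*px - sin(theta)*py + tx
= -0.0698*4.4 - 0.9976*1.3 + 2.4
= 0.7962


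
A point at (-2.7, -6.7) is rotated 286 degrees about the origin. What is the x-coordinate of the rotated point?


x' = x*cos(theta) - y*sin(theta)
cos(286 deg) = 0.2756, sin(286 deg) = -0.9613
x' = -2.7 * 0.2756 - -6.7 * -0.9613
= -0.7442 - 6.4405
= -7.1847


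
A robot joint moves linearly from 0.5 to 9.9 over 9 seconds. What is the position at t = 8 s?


s = t/T = 8/9 = 0.8889
p(t) = p0 + (pf-p0)*s
= 0.5 + (9.9 - 0.5) * 0.8889
= 8.8556


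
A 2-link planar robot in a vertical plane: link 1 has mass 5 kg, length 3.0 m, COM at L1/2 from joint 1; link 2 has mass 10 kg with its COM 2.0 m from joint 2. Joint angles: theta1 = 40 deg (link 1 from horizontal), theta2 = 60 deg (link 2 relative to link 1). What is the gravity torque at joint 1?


Horizontal distance from joint 1 to link-1 COM:
  x_c1 = (L1/2)*cos(t1) = 1.5 * 0.766 = 1.1491 m
Horizontal distance from joint 1 to link-2 COM:
  x_c2 = L1*cos(t1) + Lc2*cos(t1+t2)
       = 3.0*0.766 + 2.0*-0.1736 = 1.9508 m
tau1 = m1*g*x_c1 + m2*g*x_c2
     = 5*9.81*1.1491 + 10*9.81*1.9508
     = 56.3617 + 191.3771
     = 247.7388 Nm


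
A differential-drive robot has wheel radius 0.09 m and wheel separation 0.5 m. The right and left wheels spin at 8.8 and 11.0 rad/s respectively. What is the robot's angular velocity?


vR = r*wR = 0.09*8.8 = 0.792 m/s
vL = r*wL = 0.09*11.0 = 0.99 m/s
v = (vR+vL)/2 = 0.891 m/s
omega = (vR-vL)/L = -0.396 rad/s
angular velocity = -0.396 rad/s
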